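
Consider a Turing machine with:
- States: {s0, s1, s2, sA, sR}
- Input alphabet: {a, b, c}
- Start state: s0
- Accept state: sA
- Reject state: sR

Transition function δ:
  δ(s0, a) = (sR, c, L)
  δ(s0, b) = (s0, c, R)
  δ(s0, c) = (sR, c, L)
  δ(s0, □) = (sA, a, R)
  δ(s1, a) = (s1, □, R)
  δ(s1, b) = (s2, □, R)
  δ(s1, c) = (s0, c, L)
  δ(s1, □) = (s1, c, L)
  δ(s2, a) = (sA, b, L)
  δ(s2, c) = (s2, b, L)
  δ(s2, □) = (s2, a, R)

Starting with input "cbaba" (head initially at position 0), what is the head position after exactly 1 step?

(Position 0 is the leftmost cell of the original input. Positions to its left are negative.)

Execution trace (head position shown):
Step 0: [s0]cbaba  (head at position 0)
Step 1: move left → [sR]□cbaba  (head at position -1)

After 1 step, the head is at position -1.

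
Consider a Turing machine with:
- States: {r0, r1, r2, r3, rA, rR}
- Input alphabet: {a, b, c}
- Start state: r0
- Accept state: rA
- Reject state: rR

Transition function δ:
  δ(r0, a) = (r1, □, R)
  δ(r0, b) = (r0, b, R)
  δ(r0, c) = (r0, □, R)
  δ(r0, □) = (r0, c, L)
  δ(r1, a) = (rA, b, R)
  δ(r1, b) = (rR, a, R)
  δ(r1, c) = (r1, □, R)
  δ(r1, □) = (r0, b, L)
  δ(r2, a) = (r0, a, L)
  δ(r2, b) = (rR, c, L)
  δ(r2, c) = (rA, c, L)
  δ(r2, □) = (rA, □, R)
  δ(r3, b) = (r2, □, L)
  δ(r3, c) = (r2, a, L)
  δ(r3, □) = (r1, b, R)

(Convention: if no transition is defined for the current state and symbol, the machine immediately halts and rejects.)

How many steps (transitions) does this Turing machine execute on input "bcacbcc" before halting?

Execution trace:
Initial: [r0]bcacbcc
Step 1: δ(r0, b) = (r0, b, R) → b[r0]cacbcc
Step 2: δ(r0, c) = (r0, □, R) → b□[r0]acbcc
Step 3: δ(r0, a) = (r1, □, R) → b□□[r1]cbcc
Step 4: δ(r1, c) = (r1, □, R) → b□□□[r1]bcc
Step 5: δ(r1, b) = (rR, a, R) → b□□□a[rR]cc

The machine reaches the reject state rR and halts.

The machine executed 5 steps before halting.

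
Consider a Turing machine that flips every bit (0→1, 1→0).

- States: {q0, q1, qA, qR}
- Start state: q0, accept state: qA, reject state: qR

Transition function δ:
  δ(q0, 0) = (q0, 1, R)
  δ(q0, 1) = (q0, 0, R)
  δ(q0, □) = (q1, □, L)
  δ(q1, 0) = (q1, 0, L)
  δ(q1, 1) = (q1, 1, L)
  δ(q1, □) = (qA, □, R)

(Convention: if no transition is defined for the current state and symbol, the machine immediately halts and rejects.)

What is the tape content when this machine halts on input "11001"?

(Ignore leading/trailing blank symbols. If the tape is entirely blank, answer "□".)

Execution trace:
Initial: [q0]11001
Step 1: δ(q0, 1) = (q0, 0, R) → 0[q0]1001
Step 2: δ(q0, 1) = (q0, 0, R) → 00[q0]001
Step 3: δ(q0, 0) = (q0, 1, R) → 001[q0]01
Step 4: δ(q0, 0) = (q0, 1, R) → 0011[q0]1
Step 5: δ(q0, 1) = (q0, 0, R) → 00110[q0]□
Step 6: δ(q0, □) = (q1, □, L) → 0011[q1]0□
Step 7: δ(q1, 0) = (q1, 0, L) → 001[q1]10□
Step 8: δ(q1, 1) = (q1, 1, L) → 00[q1]110□
Step 9: δ(q1, 1) = (q1, 1, L) → 0[q1]0110□
Step 10: δ(q1, 0) = (q1, 0, L) → [q1]00110□
Step 11: δ(q1, 0) = (q1, 0, L) → [q1]□00110□
Step 12: δ(q1, □) = (qA, □, R) → □[qA]00110□

The machine reaches the accept state qA and halts.

Final tape (ignoring leading/trailing blanks): 00110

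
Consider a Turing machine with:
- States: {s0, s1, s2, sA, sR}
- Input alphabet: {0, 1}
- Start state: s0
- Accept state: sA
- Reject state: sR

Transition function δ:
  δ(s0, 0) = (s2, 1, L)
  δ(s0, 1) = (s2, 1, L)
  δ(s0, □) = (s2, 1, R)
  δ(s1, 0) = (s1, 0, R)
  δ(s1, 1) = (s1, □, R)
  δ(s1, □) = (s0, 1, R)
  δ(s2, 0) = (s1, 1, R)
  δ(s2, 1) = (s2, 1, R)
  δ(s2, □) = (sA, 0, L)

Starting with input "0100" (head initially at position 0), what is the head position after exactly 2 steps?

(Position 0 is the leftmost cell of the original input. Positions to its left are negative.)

Execution trace (head position shown):
Step 0: [s0]0100  (head at position 0)
Step 1: move left → [s2]□1100  (head at position -1)
Step 2: move left → [sA]□01100  (head at position -2)

After 2 steps, the head is at position -2.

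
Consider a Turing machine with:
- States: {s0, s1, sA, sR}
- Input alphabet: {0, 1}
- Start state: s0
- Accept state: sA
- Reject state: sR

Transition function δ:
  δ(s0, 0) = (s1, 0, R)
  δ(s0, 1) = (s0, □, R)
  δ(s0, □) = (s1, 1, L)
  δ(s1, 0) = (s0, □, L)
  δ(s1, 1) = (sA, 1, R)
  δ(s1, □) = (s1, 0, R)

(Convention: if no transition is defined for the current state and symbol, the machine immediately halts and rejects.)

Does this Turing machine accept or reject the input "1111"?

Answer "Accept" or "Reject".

Execution trace:
Initial: [s0]1111
Step 1: δ(s0, 1) = (s0, □, R) → □[s0]111
Step 2: δ(s0, 1) = (s0, □, R) → □□[s0]11
Step 3: δ(s0, 1) = (s0, □, R) → □□□[s0]1
Step 4: δ(s0, 1) = (s0, □, R) → □□□□[s0]□
Step 5: δ(s0, □) = (s1, 1, L) → □□□[s1]□1
Step 6: δ(s1, □) = (s1, 0, R) → □□□0[s1]1
Step 7: δ(s1, 1) = (sA, 1, R) → □□□01[sA]□

The machine reaches the accept state sA and halts.

Answer: Accept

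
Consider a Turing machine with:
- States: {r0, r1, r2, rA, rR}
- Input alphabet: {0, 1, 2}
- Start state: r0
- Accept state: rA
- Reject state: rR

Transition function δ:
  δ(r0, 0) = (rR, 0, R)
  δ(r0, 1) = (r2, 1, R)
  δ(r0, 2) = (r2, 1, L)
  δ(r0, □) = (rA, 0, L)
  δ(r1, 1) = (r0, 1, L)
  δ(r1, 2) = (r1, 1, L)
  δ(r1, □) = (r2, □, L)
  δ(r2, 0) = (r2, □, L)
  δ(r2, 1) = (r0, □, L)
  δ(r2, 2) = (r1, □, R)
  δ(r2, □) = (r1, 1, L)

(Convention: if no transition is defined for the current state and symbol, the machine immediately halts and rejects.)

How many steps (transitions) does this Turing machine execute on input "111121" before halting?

Execution trace:
Initial: [r0]111121
Step 1: δ(r0, 1) = (r2, 1, R) → 1[r2]11121
Step 2: δ(r2, 1) = (r0, □, L) → [r0]1□1121
Step 3: δ(r0, 1) = (r2, 1, R) → 1[r2]□1121
Step 4: δ(r2, □) = (r1, 1, L) → [r1]111121
Step 5: δ(r1, 1) = (r0, 1, L) → [r0]□111121
Step 6: δ(r0, □) = (rA, 0, L) → [rA]□0111121

The machine reaches the accept state rA and halts.

The machine executed 6 steps before halting.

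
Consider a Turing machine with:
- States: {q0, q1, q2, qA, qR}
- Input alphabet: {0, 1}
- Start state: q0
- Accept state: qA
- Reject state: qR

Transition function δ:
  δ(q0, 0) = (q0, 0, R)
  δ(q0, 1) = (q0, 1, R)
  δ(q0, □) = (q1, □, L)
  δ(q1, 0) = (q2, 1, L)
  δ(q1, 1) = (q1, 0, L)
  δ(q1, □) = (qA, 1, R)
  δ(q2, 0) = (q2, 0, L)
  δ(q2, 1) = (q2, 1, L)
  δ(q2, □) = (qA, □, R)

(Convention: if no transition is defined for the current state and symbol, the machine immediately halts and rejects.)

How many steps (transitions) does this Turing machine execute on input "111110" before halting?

Execution trace:
Initial: [q0]111110
Step 1: δ(q0, 1) = (q0, 1, R) → 1[q0]11110
Step 2: δ(q0, 1) = (q0, 1, R) → 11[q0]1110
Step 3: δ(q0, 1) = (q0, 1, R) → 111[q0]110
Step 4: δ(q0, 1) = (q0, 1, R) → 1111[q0]10
Step 5: δ(q0, 1) = (q0, 1, R) → 11111[q0]0
Step 6: δ(q0, 0) = (q0, 0, R) → 111110[q0]□
Step 7: δ(q0, □) = (q1, □, L) → 11111[q1]0□
Step 8: δ(q1, 0) = (q2, 1, L) → 1111[q2]11□
Step 9: δ(q2, 1) = (q2, 1, L) → 111[q2]111□
Step 10: δ(q2, 1) = (q2, 1, L) → 11[q2]1111□
Step 11: δ(q2, 1) = (q2, 1, L) → 1[q2]11111□
Step 12: δ(q2, 1) = (q2, 1, L) → [q2]111111□
Step 13: δ(q2, 1) = (q2, 1, L) → [q2]□111111□
Step 14: δ(q2, □) = (qA, □, R) → □[qA]111111□

The machine reaches the accept state qA and halts.

The machine executed 14 steps before halting.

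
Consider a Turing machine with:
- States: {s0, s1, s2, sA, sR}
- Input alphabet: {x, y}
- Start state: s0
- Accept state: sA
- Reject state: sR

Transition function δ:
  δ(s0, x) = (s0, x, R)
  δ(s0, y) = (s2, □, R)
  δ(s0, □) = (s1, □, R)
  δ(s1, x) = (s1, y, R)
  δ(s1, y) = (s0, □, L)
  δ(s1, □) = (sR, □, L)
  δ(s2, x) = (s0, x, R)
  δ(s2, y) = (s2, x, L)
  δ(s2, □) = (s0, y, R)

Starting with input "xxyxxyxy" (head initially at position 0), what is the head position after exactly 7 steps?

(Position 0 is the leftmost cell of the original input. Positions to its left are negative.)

Execution trace (head position shown):
Step 0: [s0]xxyxxyxy  (head at position 0)
Step 1: move right → x[s0]xyxxyxy  (head at position 1)
Step 2: move right → xx[s0]yxxyxy  (head at position 2)
Step 3: move right → xx□[s2]xxyxy  (head at position 3)
Step 4: move right → xx□x[s0]xyxy  (head at position 4)
Step 5: move right → xx□xx[s0]yxy  (head at position 5)
Step 6: move right → xx□xx□[s2]xy  (head at position 6)
Step 7: move right → xx□xx□x[s0]y  (head at position 7)

After 7 steps, the head is at position 7.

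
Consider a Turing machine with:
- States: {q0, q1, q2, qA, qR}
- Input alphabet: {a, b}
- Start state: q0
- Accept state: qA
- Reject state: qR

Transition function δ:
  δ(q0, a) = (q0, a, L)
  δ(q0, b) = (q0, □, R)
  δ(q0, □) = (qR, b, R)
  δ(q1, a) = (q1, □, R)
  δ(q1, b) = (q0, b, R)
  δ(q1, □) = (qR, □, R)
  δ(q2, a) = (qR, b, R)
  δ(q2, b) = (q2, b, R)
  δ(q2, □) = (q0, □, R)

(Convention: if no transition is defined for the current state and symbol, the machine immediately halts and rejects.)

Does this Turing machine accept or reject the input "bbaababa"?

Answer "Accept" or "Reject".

Execution trace:
Initial: [q0]bbaababa
Step 1: δ(q0, b) = (q0, □, R) → □[q0]baababa
Step 2: δ(q0, b) = (q0, □, R) → □□[q0]aababa
Step 3: δ(q0, a) = (q0, a, L) → □[q0]□aababa
Step 4: δ(q0, □) = (qR, b, R) → □b[qR]aababa

The machine reaches the reject state qR and halts.

Answer: Reject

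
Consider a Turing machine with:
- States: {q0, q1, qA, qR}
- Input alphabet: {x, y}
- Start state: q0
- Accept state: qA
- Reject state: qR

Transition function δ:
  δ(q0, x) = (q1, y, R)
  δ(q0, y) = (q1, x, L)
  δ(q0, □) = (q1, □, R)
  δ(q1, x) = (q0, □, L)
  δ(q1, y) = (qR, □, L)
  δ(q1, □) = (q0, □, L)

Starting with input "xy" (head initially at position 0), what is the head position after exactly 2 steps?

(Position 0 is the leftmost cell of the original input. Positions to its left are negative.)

Execution trace (head position shown):
Step 0: [q0]xy  (head at position 0)
Step 1: move right → y[q1]y  (head at position 1)
Step 2: move left → [qR]y□  (head at position 0)

After 2 steps, the head is at position 0.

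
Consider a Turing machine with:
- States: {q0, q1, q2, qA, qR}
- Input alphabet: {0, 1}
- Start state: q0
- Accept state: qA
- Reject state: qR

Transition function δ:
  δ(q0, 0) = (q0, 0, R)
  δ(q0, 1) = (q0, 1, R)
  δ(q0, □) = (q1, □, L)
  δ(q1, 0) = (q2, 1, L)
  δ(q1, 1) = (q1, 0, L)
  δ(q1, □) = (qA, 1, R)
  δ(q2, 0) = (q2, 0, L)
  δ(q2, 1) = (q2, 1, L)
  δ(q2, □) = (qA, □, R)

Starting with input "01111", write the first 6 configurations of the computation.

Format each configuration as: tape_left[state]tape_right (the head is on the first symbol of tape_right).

Transitions applied:
Step 1: δ(q0, 0) = (q0, 0, R)
Step 2: δ(q0, 1) = (q0, 1, R)
Step 3: δ(q0, 1) = (q0, 1, R)
Step 4: δ(q0, 1) = (q0, 1, R)
Step 5: δ(q0, 1) = (q0, 1, R)

The first 6 configurations are:
[q0]01111 ⊢ 0[q0]1111 ⊢ 01[q0]111 ⊢ 011[q0]11 ⊢ 0111[q0]1 ⊢ 01111[q0]□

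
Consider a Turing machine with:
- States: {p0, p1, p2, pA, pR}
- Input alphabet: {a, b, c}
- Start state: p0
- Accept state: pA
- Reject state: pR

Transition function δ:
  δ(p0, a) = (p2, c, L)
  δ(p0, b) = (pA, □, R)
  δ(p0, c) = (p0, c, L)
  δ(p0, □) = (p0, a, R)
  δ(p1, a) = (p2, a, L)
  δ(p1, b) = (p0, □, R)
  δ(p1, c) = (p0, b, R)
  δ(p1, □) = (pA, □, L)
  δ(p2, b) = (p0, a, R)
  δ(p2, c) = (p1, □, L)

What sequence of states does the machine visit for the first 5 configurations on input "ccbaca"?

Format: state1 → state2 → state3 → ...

Execution trace:
Initial: [p0]ccbaca
Step 1: δ(p0, c) = (p0, c, L) → [p0]□ccbaca
Step 2: δ(p0, □) = (p0, a, R) → a[p0]ccbaca
Step 3: δ(p0, c) = (p0, c, L) → [p0]accbaca
Step 4: δ(p0, a) = (p2, c, L) → [p2]□cccbaca

No transition is defined for δ(p2, □). By convention the machine halts and rejects.

State sequence: p0 → p0 → p0 → p0 → p2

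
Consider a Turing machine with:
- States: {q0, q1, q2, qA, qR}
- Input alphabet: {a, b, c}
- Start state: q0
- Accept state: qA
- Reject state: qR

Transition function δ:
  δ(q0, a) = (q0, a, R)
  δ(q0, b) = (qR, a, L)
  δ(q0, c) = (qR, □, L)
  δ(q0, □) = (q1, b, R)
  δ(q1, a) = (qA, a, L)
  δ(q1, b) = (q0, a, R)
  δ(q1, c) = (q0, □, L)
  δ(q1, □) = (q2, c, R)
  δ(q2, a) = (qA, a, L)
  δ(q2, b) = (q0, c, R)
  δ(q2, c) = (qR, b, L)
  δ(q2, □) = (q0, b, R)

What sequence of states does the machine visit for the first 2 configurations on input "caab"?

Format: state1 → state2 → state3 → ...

Execution trace:
Initial: [q0]caab
Step 1: δ(q0, c) = (qR, □, L) → [qR]□□aab

The machine reaches the reject state qR and halts.

State sequence: q0 → qR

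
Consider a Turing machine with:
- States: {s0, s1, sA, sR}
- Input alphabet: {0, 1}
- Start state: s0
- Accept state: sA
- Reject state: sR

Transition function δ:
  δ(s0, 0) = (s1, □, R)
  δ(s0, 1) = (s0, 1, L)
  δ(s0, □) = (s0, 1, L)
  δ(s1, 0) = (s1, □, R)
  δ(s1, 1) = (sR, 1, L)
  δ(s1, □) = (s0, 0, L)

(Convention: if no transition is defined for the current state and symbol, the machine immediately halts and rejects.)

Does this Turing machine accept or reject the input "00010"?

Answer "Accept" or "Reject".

Execution trace:
Initial: [s0]00010
Step 1: δ(s0, 0) = (s1, □, R) → □[s1]0010
Step 2: δ(s1, 0) = (s1, □, R) → □□[s1]010
Step 3: δ(s1, 0) = (s1, □, R) → □□□[s1]10
Step 4: δ(s1, 1) = (sR, 1, L) → □□[sR]□10

The machine reaches the reject state sR and halts.

Answer: Reject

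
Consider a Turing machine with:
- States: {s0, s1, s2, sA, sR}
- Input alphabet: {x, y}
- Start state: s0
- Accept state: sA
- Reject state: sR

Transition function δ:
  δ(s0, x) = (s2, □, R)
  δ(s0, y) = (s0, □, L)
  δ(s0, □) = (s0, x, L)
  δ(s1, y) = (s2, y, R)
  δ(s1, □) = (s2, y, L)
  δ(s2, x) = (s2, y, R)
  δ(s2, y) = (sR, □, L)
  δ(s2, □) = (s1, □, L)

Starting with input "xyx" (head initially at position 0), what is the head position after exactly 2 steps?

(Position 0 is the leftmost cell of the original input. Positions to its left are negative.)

Execution trace (head position shown):
Step 0: [s0]xyx  (head at position 0)
Step 1: move right → □[s2]yx  (head at position 1)
Step 2: move left → [sR]□□x  (head at position 0)

After 2 steps, the head is at position 0.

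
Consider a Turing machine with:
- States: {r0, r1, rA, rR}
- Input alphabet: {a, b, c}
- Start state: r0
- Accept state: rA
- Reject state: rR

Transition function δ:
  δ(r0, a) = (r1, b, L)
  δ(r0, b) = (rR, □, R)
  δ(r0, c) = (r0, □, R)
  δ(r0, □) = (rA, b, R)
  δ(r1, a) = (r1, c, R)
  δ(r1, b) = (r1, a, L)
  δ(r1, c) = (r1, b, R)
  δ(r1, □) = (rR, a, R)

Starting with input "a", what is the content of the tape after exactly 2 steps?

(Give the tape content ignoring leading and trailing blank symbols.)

Execution trace:
Initial: [r0]a
Step 1: δ(r0, a) = (r1, b, L) → [r1]□b
Step 2: δ(r1, □) = (rR, a, R) → a[rR]b

The machine reaches the reject state rR and halts.

After 2 steps, the tape (ignoring leading/trailing blanks) is: ab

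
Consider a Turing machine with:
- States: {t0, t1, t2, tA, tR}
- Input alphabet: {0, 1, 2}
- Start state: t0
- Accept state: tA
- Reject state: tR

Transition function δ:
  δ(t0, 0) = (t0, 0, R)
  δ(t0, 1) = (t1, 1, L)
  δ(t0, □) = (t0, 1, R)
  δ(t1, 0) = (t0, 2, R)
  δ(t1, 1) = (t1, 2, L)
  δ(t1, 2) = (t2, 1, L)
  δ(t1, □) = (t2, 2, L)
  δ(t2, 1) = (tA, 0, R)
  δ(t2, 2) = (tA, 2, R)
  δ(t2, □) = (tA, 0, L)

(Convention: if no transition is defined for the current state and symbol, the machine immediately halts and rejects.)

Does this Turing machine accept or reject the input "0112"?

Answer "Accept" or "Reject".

Execution trace:
Initial: [t0]0112
Step 1: δ(t0, 0) = (t0, 0, R) → 0[t0]112
Step 2: δ(t0, 1) = (t1, 1, L) → [t1]0112
Step 3: δ(t1, 0) = (t0, 2, R) → 2[t0]112
Step 4: δ(t0, 1) = (t1, 1, L) → [t1]2112
Step 5: δ(t1, 2) = (t2, 1, L) → [t2]□1112
Step 6: δ(t2, □) = (tA, 0, L) → [tA]□01112

The machine reaches the accept state tA and halts.

Answer: Accept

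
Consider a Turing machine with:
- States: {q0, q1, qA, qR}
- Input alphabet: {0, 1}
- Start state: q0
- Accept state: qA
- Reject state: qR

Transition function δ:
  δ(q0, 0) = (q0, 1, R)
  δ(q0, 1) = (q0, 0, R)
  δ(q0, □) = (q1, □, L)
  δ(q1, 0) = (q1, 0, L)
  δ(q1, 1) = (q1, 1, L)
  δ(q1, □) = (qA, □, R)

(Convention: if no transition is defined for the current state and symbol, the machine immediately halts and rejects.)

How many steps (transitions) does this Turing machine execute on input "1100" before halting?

Execution trace:
Initial: [q0]1100
Step 1: δ(q0, 1) = (q0, 0, R) → 0[q0]100
Step 2: δ(q0, 1) = (q0, 0, R) → 00[q0]00
Step 3: δ(q0, 0) = (q0, 1, R) → 001[q0]0
Step 4: δ(q0, 0) = (q0, 1, R) → 0011[q0]□
Step 5: δ(q0, □) = (q1, □, L) → 001[q1]1□
Step 6: δ(q1, 1) = (q1, 1, L) → 00[q1]11□
Step 7: δ(q1, 1) = (q1, 1, L) → 0[q1]011□
Step 8: δ(q1, 0) = (q1, 0, L) → [q1]0011□
Step 9: δ(q1, 0) = (q1, 0, L) → [q1]□0011□
Step 10: δ(q1, □) = (qA, □, R) → □[qA]0011□

The machine reaches the accept state qA and halts.

The machine executed 10 steps before halting.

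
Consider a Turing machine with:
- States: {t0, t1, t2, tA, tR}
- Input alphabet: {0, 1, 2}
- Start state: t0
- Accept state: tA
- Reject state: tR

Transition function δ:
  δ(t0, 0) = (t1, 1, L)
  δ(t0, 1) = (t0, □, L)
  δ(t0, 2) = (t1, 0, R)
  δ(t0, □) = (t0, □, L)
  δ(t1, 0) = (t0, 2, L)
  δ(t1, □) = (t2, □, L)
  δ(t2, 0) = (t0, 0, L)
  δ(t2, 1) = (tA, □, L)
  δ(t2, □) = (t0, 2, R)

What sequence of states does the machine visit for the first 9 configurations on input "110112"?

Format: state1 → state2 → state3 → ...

Execution trace:
Initial: [t0]110112
Step 1: δ(t0, 1) = (t0, □, L) → [t0]□□10112
Step 2: δ(t0, □) = (t0, □, L) → [t0]□□□10112
Step 3: δ(t0, □) = (t0, □, L) → [t0]□□□□10112
Step 4: δ(t0, □) = (t0, □, L) → [t0]□□□□□10112
Step 5: δ(t0, □) = (t0, □, L) → [t0]□□□□□□10112
Step 6: δ(t0, □) = (t0, □, L) → [t0]□□□□□□□10112
Step 7: δ(t0, □) = (t0, □, L) → [t0]□□□□□□□□10112
Step 8: δ(t0, □) = (t0, □, L) → [t0]□□□□□□□□□10112

State sequence: t0 → t0 → t0 → t0 → t0 → t0 → t0 → t0 → t0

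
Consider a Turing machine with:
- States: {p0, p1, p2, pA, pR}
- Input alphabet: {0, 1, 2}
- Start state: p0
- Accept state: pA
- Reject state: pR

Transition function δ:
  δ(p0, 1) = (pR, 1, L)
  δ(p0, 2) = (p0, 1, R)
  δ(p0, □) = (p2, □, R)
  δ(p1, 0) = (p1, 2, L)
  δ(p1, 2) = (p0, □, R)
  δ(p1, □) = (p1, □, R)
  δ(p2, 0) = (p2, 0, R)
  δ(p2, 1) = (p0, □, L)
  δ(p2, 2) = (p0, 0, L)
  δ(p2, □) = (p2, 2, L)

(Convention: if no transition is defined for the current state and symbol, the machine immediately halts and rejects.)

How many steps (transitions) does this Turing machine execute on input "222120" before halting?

Execution trace:
Initial: [p0]222120
Step 1: δ(p0, 2) = (p0, 1, R) → 1[p0]22120
Step 2: δ(p0, 2) = (p0, 1, R) → 11[p0]2120
Step 3: δ(p0, 2) = (p0, 1, R) → 111[p0]120
Step 4: δ(p0, 1) = (pR, 1, L) → 11[pR]1120

The machine reaches the reject state pR and halts.

The machine executed 4 steps before halting.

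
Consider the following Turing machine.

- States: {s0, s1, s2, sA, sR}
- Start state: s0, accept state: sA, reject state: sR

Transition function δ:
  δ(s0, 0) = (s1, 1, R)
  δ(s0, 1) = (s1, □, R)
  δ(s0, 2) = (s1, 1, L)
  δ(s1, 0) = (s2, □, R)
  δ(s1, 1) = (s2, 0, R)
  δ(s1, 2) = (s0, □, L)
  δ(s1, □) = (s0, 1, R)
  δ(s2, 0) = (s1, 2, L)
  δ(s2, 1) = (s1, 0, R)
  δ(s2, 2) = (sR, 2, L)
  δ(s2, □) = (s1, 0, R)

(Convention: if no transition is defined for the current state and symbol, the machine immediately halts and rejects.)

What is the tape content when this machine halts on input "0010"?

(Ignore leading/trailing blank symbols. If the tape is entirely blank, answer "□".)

Execution trace:
Initial: [s0]0010
Step 1: δ(s0, 0) = (s1, 1, R) → 1[s1]010
Step 2: δ(s1, 0) = (s2, □, R) → 1□[s2]10
Step 3: δ(s2, 1) = (s1, 0, R) → 1□0[s1]0
Step 4: δ(s1, 0) = (s2, □, R) → 1□0□[s2]□
Step 5: δ(s2, □) = (s1, 0, R) → 1□0□0[s1]□
Step 6: δ(s1, □) = (s0, 1, R) → 1□0□01[s0]□

No transition is defined for δ(s0, □). By convention the machine halts and rejects.

Final tape (ignoring leading/trailing blanks): 1□0□01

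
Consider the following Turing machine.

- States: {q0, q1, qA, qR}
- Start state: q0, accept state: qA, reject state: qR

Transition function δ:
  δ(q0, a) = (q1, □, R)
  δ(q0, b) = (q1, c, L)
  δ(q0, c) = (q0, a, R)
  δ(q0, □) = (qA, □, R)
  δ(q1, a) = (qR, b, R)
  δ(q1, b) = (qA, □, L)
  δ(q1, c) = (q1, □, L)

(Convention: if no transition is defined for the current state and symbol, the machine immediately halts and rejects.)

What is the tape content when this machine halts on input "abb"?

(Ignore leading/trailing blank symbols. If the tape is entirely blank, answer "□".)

Execution trace:
Initial: [q0]abb
Step 1: δ(q0, a) = (q1, □, R) → □[q1]bb
Step 2: δ(q1, b) = (qA, □, L) → [qA]□□b

The machine reaches the accept state qA and halts.

Final tape (ignoring leading/trailing blanks): b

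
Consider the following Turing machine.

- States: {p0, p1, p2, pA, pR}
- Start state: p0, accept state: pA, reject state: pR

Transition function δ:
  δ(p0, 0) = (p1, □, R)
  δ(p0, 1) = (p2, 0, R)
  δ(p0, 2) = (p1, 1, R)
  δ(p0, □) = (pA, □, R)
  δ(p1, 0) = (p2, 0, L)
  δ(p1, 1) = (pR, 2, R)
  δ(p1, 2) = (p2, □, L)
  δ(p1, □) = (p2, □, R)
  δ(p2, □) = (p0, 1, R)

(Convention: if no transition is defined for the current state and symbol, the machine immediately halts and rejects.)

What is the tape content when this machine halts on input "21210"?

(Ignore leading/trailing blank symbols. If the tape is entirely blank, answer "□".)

Execution trace:
Initial: [p0]21210
Step 1: δ(p0, 2) = (p1, 1, R) → 1[p1]1210
Step 2: δ(p1, 1) = (pR, 2, R) → 12[pR]210

The machine reaches the reject state pR and halts.

Final tape (ignoring leading/trailing blanks): 12210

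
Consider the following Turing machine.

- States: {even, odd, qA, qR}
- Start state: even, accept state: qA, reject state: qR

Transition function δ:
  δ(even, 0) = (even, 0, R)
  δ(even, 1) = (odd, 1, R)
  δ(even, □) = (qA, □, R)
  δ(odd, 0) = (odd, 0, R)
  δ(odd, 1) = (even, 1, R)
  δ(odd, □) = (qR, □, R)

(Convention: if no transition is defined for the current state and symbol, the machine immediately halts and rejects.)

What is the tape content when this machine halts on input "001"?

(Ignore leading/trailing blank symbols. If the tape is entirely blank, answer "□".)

Execution trace:
Initial: [even]001
Step 1: δ(even, 0) = (even, 0, R) → 0[even]01
Step 2: δ(even, 0) = (even, 0, R) → 00[even]1
Step 3: δ(even, 1) = (odd, 1, R) → 001[odd]□
Step 4: δ(odd, □) = (qR, □, R) → 001□[qR]□

The machine reaches the reject state qR and halts.

Final tape (ignoring leading/trailing blanks): 001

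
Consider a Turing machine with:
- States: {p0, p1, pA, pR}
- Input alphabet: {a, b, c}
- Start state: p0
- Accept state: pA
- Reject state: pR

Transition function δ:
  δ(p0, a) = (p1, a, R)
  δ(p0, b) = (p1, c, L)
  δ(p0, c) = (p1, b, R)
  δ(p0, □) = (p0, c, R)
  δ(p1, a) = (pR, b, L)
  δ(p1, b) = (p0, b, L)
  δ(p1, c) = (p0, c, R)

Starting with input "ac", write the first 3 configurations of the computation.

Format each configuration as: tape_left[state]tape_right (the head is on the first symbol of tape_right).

Transitions applied:
Step 1: δ(p0, a) = (p1, a, R)
Step 2: δ(p1, c) = (p0, c, R)

The first 3 configurations are:
[p0]ac ⊢ a[p1]c ⊢ ac[p0]□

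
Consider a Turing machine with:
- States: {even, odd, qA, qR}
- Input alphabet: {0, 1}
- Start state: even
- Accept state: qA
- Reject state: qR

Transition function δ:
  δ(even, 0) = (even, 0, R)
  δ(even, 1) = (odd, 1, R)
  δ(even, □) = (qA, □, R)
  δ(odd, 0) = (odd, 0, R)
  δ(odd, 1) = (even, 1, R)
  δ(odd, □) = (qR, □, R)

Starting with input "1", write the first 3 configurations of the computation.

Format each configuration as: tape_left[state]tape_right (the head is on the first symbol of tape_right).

Transitions applied:
Step 1: δ(even, 1) = (odd, 1, R)
Step 2: δ(odd, □) = (qR, □, R)

The first 3 configurations are:
[even]1 ⊢ 1[odd]□ ⊢ 1□[qR]□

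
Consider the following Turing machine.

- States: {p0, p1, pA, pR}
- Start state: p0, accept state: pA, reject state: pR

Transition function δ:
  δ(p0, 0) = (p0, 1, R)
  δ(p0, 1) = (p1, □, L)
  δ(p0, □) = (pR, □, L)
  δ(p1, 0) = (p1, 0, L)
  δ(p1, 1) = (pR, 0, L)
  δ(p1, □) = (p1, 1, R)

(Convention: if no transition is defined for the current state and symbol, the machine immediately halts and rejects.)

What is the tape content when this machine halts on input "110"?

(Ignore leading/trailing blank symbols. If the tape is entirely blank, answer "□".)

Execution trace:
Initial: [p0]110
Step 1: δ(p0, 1) = (p1, □, L) → [p1]□□10
Step 2: δ(p1, □) = (p1, 1, R) → 1[p1]□10
Step 3: δ(p1, □) = (p1, 1, R) → 11[p1]10
Step 4: δ(p1, 1) = (pR, 0, L) → 1[pR]100

The machine reaches the reject state pR and halts.

Final tape (ignoring leading/trailing blanks): 1100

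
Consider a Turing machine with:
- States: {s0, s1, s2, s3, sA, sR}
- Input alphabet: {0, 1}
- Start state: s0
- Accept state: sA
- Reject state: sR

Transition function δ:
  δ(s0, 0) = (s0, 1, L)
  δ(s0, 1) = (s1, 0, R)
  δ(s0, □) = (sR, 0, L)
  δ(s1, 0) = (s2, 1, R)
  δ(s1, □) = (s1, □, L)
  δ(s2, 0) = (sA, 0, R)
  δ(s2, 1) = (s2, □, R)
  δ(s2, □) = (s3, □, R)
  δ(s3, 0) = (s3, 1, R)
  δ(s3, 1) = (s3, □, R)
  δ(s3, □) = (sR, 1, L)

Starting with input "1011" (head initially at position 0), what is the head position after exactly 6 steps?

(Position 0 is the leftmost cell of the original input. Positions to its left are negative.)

Execution trace (head position shown):
Step 0: [s0]1011  (head at position 0)
Step 1: move right → 0[s1]011  (head at position 1)
Step 2: move right → 01[s2]11  (head at position 2)
Step 3: move right → 01□[s2]1  (head at position 3)
Step 4: move right → 01□□[s2]□  (head at position 4)
Step 5: move right → 01□□□[s3]□  (head at position 5)
Step 6: move left → 01□□[sR]□1  (head at position 4)

After 6 steps, the head is at position 4.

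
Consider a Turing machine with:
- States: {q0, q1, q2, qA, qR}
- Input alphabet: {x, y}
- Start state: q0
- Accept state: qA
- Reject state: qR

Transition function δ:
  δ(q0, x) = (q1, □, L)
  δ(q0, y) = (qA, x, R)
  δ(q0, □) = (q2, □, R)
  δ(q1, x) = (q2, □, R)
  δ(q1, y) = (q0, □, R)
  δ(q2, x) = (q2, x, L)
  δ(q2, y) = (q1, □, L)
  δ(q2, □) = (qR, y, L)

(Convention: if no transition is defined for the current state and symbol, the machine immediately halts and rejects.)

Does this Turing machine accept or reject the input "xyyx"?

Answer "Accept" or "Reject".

Execution trace:
Initial: [q0]xyyx
Step 1: δ(q0, x) = (q1, □, L) → [q1]□□yyx

No transition is defined for δ(q1, □). By convention the machine halts and rejects.

Answer: Reject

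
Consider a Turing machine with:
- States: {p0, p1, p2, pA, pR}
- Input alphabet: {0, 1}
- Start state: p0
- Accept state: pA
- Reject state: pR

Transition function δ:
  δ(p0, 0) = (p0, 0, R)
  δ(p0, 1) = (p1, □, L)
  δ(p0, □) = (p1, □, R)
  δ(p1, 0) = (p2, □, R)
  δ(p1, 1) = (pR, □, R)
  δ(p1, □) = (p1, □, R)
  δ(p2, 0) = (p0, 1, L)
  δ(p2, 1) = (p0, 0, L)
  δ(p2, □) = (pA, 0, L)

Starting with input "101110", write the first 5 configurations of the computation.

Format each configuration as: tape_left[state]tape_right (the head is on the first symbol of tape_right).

Transitions applied:
Step 1: δ(p0, 1) = (p1, □, L)
Step 2: δ(p1, □) = (p1, □, R)
Step 3: δ(p1, □) = (p1, □, R)
Step 4: δ(p1, 0) = (p2, □, R)

The first 5 configurations are:
[p0]101110 ⊢ [p1]□□01110 ⊢ □[p1]□01110 ⊢ □□[p1]01110 ⊢ □□□[p2]1110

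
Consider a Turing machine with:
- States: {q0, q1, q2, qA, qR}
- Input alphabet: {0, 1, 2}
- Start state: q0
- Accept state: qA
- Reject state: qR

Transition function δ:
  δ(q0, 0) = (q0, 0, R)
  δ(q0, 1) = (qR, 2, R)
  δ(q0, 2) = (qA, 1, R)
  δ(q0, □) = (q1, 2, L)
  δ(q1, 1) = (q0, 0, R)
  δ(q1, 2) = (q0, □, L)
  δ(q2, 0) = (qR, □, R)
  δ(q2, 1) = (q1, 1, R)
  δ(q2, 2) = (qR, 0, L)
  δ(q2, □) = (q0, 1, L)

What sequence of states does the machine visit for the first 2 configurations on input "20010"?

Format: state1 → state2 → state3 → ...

Execution trace:
Initial: [q0]20010
Step 1: δ(q0, 2) = (qA, 1, R) → 1[qA]0010

The machine reaches the accept state qA and halts.

State sequence: q0 → qA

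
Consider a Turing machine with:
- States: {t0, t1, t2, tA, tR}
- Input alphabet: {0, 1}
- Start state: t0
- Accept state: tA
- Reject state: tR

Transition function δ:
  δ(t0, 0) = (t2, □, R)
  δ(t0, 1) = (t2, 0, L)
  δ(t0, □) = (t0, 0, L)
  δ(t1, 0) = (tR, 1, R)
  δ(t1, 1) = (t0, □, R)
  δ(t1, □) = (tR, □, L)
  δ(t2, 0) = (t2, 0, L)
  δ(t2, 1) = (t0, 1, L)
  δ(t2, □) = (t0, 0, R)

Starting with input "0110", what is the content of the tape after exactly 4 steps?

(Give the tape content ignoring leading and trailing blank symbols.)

Execution trace:
Initial: [t0]0110
Step 1: δ(t0, 0) = (t2, □, R) → □[t2]110
Step 2: δ(t2, 1) = (t0, 1, L) → [t0]□110
Step 3: δ(t0, □) = (t0, 0, L) → [t0]□0110
Step 4: δ(t0, □) = (t0, 0, L) → [t0]□00110

After 4 steps, the tape (ignoring leading/trailing blanks) is: 00110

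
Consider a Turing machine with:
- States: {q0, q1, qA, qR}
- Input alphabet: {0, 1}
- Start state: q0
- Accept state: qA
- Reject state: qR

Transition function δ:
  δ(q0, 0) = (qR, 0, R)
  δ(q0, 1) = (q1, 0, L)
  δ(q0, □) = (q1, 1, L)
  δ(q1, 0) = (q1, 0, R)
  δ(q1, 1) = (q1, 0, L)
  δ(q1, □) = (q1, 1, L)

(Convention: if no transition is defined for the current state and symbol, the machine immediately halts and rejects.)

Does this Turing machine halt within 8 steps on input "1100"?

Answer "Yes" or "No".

Execution trace:
Initial: [q0]1100
Step 1: δ(q0, 1) = (q1, 0, L) → [q1]□0100
Step 2: δ(q1, □) = (q1, 1, L) → [q1]□10100
Step 3: δ(q1, □) = (q1, 1, L) → [q1]□110100
Step 4: δ(q1, □) = (q1, 1, L) → [q1]□1110100
Step 5: δ(q1, □) = (q1, 1, L) → [q1]□11110100
Step 6: δ(q1, □) = (q1, 1, L) → [q1]□111110100
Step 7: δ(q1, □) = (q1, 1, L) → [q1]□1111110100
Step 8: δ(q1, □) = (q1, 1, L) → [q1]□11111110100

The machine has not reached a halting state after 8 steps.
The machine did not halt within the 8-step bound.

Answer: No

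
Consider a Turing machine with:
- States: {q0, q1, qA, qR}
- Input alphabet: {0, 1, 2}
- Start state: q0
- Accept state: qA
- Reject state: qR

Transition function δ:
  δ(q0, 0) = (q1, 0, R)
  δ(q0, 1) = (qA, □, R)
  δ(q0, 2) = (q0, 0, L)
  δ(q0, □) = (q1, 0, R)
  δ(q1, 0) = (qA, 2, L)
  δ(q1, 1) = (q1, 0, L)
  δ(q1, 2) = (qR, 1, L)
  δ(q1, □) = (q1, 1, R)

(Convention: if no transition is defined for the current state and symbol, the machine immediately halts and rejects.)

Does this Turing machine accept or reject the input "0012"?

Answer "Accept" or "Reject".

Execution trace:
Initial: [q0]0012
Step 1: δ(q0, 0) = (q1, 0, R) → 0[q1]012
Step 2: δ(q1, 0) = (qA, 2, L) → [qA]0212

The machine reaches the accept state qA and halts.

Answer: Accept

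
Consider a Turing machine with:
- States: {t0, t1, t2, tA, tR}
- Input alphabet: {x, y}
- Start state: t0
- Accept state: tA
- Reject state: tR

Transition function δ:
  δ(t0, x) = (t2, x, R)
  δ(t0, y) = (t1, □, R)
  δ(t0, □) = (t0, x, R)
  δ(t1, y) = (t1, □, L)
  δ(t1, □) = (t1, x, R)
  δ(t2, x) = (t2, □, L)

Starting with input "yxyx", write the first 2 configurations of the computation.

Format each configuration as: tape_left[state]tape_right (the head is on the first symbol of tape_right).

Transitions applied:
Step 1: δ(t0, y) = (t1, □, R)

The first 2 configurations are:
[t0]yxyx ⊢ □[t1]xyx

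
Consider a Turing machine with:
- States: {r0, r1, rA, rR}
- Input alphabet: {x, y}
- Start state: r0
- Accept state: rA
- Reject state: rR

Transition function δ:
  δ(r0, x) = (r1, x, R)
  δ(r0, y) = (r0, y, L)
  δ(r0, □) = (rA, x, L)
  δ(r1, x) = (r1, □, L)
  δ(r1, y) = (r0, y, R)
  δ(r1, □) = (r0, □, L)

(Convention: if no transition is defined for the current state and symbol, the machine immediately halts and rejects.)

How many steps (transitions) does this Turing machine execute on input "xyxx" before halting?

Execution trace:
Initial: [r0]xyxx
Step 1: δ(r0, x) = (r1, x, R) → x[r1]yxx
Step 2: δ(r1, y) = (r0, y, R) → xy[r0]xx
Step 3: δ(r0, x) = (r1, x, R) → xyx[r1]x
Step 4: δ(r1, x) = (r1, □, L) → xy[r1]x□
Step 5: δ(r1, x) = (r1, □, L) → x[r1]y□□
Step 6: δ(r1, y) = (r0, y, R) → xy[r0]□□
Step 7: δ(r0, □) = (rA, x, L) → x[rA]yx□

The machine reaches the accept state rA and halts.

The machine executed 7 steps before halting.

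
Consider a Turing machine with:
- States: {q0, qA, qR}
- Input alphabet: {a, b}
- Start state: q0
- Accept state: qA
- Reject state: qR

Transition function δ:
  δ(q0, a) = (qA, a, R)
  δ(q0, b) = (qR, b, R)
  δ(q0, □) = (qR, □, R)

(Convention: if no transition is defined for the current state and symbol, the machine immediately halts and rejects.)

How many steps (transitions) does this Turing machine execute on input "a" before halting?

Execution trace:
Initial: [q0]a
Step 1: δ(q0, a) = (qA, a, R) → a[qA]□

The machine reaches the accept state qA and halts.

The machine executed 1 step before halting.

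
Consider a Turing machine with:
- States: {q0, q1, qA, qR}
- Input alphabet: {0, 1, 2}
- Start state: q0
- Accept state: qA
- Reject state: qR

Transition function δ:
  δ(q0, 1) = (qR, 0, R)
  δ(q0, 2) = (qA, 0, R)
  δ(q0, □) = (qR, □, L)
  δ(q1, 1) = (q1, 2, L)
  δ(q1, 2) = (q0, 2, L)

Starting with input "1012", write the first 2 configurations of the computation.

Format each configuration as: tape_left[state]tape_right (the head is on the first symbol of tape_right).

Transitions applied:
Step 1: δ(q0, 1) = (qR, 0, R)

The first 2 configurations are:
[q0]1012 ⊢ 0[qR]012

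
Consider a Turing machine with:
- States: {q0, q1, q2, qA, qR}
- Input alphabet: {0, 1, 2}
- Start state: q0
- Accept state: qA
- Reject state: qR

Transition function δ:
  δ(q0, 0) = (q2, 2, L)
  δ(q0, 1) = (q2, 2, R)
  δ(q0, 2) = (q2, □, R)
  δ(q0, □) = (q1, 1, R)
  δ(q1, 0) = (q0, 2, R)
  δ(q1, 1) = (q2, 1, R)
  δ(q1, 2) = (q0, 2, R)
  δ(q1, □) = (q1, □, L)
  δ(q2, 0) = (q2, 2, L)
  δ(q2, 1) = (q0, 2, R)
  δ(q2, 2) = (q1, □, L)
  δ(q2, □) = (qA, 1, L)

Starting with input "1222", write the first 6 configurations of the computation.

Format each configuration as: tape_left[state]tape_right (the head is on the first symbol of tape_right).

Transitions applied:
Step 1: δ(q0, 1) = (q2, 2, R)
Step 2: δ(q2, 2) = (q1, □, L)
Step 3: δ(q1, 2) = (q0, 2, R)
Step 4: δ(q0, □) = (q1, 1, R)
Step 5: δ(q1, 2) = (q0, 2, R)

The first 6 configurations are:
[q0]1222 ⊢ 2[q2]222 ⊢ [q1]2□22 ⊢ 2[q0]□22 ⊢ 21[q1]22 ⊢ 212[q0]2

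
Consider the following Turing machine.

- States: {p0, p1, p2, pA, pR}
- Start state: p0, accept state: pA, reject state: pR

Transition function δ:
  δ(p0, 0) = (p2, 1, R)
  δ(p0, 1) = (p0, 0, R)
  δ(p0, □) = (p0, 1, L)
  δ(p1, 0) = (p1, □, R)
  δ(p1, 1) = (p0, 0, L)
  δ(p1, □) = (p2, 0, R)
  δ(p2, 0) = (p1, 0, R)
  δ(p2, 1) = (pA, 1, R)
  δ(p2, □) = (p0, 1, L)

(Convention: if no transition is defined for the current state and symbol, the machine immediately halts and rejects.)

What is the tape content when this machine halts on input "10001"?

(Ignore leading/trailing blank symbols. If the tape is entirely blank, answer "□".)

Execution trace:
Initial: [p0]10001
Step 1: δ(p0, 1) = (p0, 0, R) → 0[p0]0001
Step 2: δ(p0, 0) = (p2, 1, R) → 01[p2]001
Step 3: δ(p2, 0) = (p1, 0, R) → 010[p1]01
Step 4: δ(p1, 0) = (p1, □, R) → 010□[p1]1
Step 5: δ(p1, 1) = (p0, 0, L) → 010[p0]□0
Step 6: δ(p0, □) = (p0, 1, L) → 01[p0]010
Step 7: δ(p0, 0) = (p2, 1, R) → 011[p2]10
Step 8: δ(p2, 1) = (pA, 1, R) → 0111[pA]0

The machine reaches the accept state pA and halts.

Final tape (ignoring leading/trailing blanks): 01110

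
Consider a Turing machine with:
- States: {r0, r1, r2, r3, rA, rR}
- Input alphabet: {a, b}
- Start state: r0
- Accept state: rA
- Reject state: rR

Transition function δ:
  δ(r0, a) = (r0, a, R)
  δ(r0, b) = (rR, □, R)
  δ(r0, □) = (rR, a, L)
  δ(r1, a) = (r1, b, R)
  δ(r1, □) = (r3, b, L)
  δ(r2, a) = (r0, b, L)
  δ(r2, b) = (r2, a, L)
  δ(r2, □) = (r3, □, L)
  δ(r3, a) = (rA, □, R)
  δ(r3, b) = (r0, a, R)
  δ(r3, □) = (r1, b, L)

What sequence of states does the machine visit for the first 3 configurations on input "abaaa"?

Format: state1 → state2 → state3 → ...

Execution trace:
Initial: [r0]abaaa
Step 1: δ(r0, a) = (r0, a, R) → a[r0]baaa
Step 2: δ(r0, b) = (rR, □, R) → a□[rR]aaa

The machine reaches the reject state rR and halts.

State sequence: r0 → r0 → rR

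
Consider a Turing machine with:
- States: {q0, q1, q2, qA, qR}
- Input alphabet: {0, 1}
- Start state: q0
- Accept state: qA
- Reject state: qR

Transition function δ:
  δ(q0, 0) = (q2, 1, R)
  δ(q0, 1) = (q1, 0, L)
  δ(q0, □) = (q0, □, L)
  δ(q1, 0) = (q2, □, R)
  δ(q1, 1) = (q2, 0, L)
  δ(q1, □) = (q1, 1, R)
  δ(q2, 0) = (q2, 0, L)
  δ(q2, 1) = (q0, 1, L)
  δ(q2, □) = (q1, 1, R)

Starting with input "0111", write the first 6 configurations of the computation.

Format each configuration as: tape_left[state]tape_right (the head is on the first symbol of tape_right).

Transitions applied:
Step 1: δ(q0, 0) = (q2, 1, R)
Step 2: δ(q2, 1) = (q0, 1, L)
Step 3: δ(q0, 1) = (q1, 0, L)
Step 4: δ(q1, □) = (q1, 1, R)
Step 5: δ(q1, 0) = (q2, □, R)

The first 6 configurations are:
[q0]0111 ⊢ 1[q2]111 ⊢ [q0]1111 ⊢ [q1]□0111 ⊢ 1[q1]0111 ⊢ 1□[q2]111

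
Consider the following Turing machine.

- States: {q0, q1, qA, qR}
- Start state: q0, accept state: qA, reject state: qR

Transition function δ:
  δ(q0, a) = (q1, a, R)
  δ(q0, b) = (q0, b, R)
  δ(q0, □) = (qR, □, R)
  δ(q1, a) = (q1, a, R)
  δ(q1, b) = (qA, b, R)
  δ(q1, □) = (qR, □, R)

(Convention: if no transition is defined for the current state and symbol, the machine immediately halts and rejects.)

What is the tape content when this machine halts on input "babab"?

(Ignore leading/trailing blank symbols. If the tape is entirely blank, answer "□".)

Execution trace:
Initial: [q0]babab
Step 1: δ(q0, b) = (q0, b, R) → b[q0]abab
Step 2: δ(q0, a) = (q1, a, R) → ba[q1]bab
Step 3: δ(q1, b) = (qA, b, R) → bab[qA]ab

The machine reaches the accept state qA and halts.

Final tape (ignoring leading/trailing blanks): babab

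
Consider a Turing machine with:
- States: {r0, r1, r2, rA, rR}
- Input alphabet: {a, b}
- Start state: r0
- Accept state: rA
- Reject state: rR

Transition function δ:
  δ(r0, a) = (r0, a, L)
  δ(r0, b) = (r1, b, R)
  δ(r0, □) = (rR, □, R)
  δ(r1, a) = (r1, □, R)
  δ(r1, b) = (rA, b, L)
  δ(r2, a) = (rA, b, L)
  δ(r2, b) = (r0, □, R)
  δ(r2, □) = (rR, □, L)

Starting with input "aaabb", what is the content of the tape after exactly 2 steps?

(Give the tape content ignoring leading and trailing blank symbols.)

Execution trace:
Initial: [r0]aaabb
Step 1: δ(r0, a) = (r0, a, L) → [r0]□aaabb
Step 2: δ(r0, □) = (rR, □, R) → □[rR]aaabb

The machine reaches the reject state rR and halts.

After 2 steps, the tape (ignoring leading/trailing blanks) is: aaabb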